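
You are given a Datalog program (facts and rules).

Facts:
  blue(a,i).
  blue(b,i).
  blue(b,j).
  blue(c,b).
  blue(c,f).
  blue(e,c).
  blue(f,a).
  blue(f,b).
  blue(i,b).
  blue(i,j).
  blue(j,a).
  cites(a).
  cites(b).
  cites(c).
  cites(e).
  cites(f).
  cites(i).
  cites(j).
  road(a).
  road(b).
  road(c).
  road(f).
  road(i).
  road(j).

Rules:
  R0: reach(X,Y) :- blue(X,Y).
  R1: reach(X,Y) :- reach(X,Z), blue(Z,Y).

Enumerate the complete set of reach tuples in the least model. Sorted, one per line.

reach(a,a)
reach(a,b)
reach(a,i)
reach(a,j)
reach(b,a)
reach(b,b)
reach(b,i)
reach(b,j)
reach(c,a)
reach(c,b)
reach(c,f)
reach(c,i)
reach(c,j)
reach(e,a)
reach(e,b)
reach(e,c)
reach(e,f)
reach(e,i)
reach(e,j)
reach(f,a)
reach(f,b)
reach(f,i)
reach(f,j)
reach(i,a)
reach(i,b)
reach(i,i)
reach(i,j)
reach(j,a)
reach(j,b)
reach(j,i)
reach(j,j)

round 1: derive reach(a,i) via R0 from blue(a,i)
round 1: derive reach(b,i) via R0 from blue(b,i)
round 1: derive reach(b,j) via R0 from blue(b,j)
round 1: derive reach(c,b) via R0 from blue(c,b)
round 1: derive reach(c,f) via R0 from blue(c,f)
round 1: derive reach(e,c) via R0 from blue(e,c)
round 1: derive reach(f,a) via R0 from blue(f,a)
round 1: derive reach(f,b) via R0 from blue(f,b)
round 1: derive reach(i,b) via R0 from blue(i,b)
round 1: derive reach(i,j) via R0 from blue(i,j)
round 1: derive reach(j,a) via R0 from blue(j,a)
round 2: derive reach(a,b) via R1 from reach(a,i), blue(i,b)
round 2: derive reach(a,j) via R1 from reach(a,i), blue(i,j)
round 2: derive reach(b,a) via R1 from reach(b,j), blue(j,a)
round 2: derive reach(b,b) via R1 from reach(b,i), blue(i,b)
round 2: derive reach(c,a) via R1 from reach(c,f), blue(f,a)
round 2: derive reach(c,i) via R1 from reach(c,b), blue(b,i)
round 2: derive reach(c,j) via R1 from reach(c,b), blue(b,j)
round 2: derive reach(e,b) via R1 from reach(e,c), blue(c,b)
round 2: derive reach(e,f) via R1 from reach(e,c), blue(c,f)
round 2: derive reach(f,i) via R1 from reach(f,a), blue(a,i)
round 2: derive reach(f,j) via R1 from reach(f,b), blue(b,j)
round 2: derive reach(i,a) via R1 from reach(i,j), blue(j,a)
round 2: derive reach(i,i) via R1 from reach(i,b), blue(b,i)
round 2: derive reach(j,i) via R1 from reach(j,a), blue(a,i)
round 3: derive reach(a,a) via R1 from reach(a,j), blue(j,a)
round 3: derive reach(e,a) via R1 from reach(e,f), blue(f,a)
round 3: derive reach(e,i) via R1 from reach(e,b), blue(b,i)
round 3: derive reach(e,j) via R1 from reach(e,b), blue(b,j)
round 3: derive reach(j,b) via R1 from reach(j,i), blue(i,b)
round 3: derive reach(j,j) via R1 from reach(j,i), blue(i,j)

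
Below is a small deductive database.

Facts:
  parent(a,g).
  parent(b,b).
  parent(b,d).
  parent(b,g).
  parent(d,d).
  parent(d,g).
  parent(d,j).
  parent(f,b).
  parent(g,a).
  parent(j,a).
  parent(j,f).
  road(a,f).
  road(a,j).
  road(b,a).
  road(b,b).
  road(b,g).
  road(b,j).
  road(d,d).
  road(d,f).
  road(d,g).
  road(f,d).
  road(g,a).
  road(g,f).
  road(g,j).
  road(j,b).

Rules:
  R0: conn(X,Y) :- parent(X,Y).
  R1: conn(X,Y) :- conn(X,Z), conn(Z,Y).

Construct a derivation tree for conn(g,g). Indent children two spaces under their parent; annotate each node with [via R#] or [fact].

conn(g,g)  [via R1]
  conn(g,a)  [via R0]
    parent(g,a)  [fact]
  conn(a,g)  [via R0]
    parent(a,g)  [fact]

round 1: derive conn(a,g) via R0 from parent(a,g)
round 1: derive conn(b,b) via R0 from parent(b,b)
round 1: derive conn(b,d) via R0 from parent(b,d)
round 1: derive conn(b,g) via R0 from parent(b,g)
round 1: derive conn(d,d) via R0 from parent(d,d)
round 1: derive conn(d,g) via R0 from parent(d,g)
round 1: derive conn(d,j) via R0 from parent(d,j)
round 1: derive conn(f,b) via R0 from parent(f,b)
round 1: derive conn(g,a) via R0 from parent(g,a)
round 1: derive conn(j,a) via R0 from parent(j,a)
round 1: derive conn(j,f) via R0 from parent(j,f)
round 2: derive conn(a,a) via R1 from conn(a,g), conn(g,a)
round 2: derive conn(b,a) via R1 from conn(b,g), conn(g,a)
round 2: derive conn(b,j) via R1 from conn(b,d), conn(d,j)
round 2: derive conn(d,a) via R1 from conn(d,g), conn(g,a)
round 2: derive conn(d,f) via R1 from conn(d,j), conn(j,f)
round 2: derive conn(f,d) via R1 from conn(f,b), conn(b,d)
round 2: derive conn(f,g) via R1 from conn(f,b), conn(b,g)
round 2: derive conn(g,g) via R1 from conn(g,a), conn(a,g)
round 2: derive conn(j,b) via R1 from conn(j,f), conn(f,b)
round 2: derive conn(j,g) via R1 from conn(j,a), conn(a,g)
round 3: derive conn(b,f) via R1 from conn(b,d), conn(d,f)
round 3: derive conn(d,b) via R1 from conn(d,f), conn(f,b)
round 3: derive conn(f,a) via R1 from conn(f,b), conn(b,a)
round 3: derive conn(f,f) via R1 from conn(f,d), conn(d,f)
round 3: derive conn(f,j) via R1 from conn(f,b), conn(b,j)
round 3: derive conn(j,d) via R1 from conn(j,b), conn(b,d)
round 3: derive conn(j,j) via R1 from conn(j,b), conn(b,j)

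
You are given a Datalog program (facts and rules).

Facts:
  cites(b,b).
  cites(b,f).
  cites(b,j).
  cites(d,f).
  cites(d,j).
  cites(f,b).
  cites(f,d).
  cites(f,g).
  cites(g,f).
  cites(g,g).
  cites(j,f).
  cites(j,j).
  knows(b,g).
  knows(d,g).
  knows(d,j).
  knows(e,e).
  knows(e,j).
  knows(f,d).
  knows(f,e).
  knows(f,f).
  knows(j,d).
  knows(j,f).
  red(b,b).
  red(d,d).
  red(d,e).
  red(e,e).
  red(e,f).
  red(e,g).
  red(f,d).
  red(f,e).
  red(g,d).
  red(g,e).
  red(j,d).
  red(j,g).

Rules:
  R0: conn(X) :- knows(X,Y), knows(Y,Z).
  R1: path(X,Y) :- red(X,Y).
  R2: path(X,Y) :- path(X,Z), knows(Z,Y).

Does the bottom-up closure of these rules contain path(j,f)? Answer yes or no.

yes

round 1: derive path(b,b) via R1 from red(b,b)
round 1: derive path(d,d) via R1 from red(d,d)
round 1: derive path(d,e) via R1 from red(d,e)
round 1: derive path(e,e) via R1 from red(e,e)
round 1: derive path(e,f) via R1 from red(e,f)
round 1: derive path(e,g) via R1 from red(e,g)
round 1: derive path(f,d) via R1 from red(f,d)
round 1: derive path(f,e) via R1 from red(f,e)
round 1: derive path(g,d) via R1 from red(g,d)
round 1: derive path(g,e) via R1 from red(g,e)
round 1: derive path(j,d) via R1 from red(j,d)
round 1: derive path(j,g) via R1 from red(j,g)
round 2: derive path(b,g) via R2 from path(b,b), knows(b,g)
round 2: derive path(d,g) via R2 from path(d,d), knows(d,g)
round 2: derive path(d,j) via R2 from path(d,d), knows(d,j)
round 2: derive path(e,d) via R2 from path(e,f), knows(f,d)
round 2: derive path(e,j) via R2 from path(e,e), knows(e,j)
round 2: derive path(f,g) via R2 from path(f,d), knows(d,g)
round 2: derive path(f,j) via R2 from path(f,d), knows(d,j)
round 2: derive path(g,g) via R2 from path(g,d), knows(d,g)
round 2: derive path(g,j) via R2 from path(g,d), knows(d,j)
round 2: derive path(j,j) via R2 from path(j,d), knows(d,j)
round 3: derive path(d,f) via R2 from path(d,j), knows(j,f)
round 3: derive path(f,f) via R2 from path(f,j), knows(j,f)
round 3: derive path(g,f) via R2 from path(g,j), knows(j,f)
round 3: derive path(j,f) via R2 from path(j,j), knows(j,f)
round 4: derive path(j,e) via R2 from path(j,f), knows(f,e)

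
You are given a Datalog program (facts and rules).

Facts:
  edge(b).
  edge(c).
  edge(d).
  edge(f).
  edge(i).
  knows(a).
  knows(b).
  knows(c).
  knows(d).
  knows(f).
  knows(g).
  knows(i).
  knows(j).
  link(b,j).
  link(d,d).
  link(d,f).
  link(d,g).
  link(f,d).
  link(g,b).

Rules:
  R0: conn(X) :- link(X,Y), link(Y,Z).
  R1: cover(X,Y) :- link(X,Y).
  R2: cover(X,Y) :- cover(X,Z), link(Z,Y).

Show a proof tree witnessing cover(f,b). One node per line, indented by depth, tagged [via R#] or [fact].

cover(f,b)  [via R2]
  cover(f,g)  [via R2]
    cover(f,d)  [via R1]
      link(f,d)  [fact]
    link(d,g)  [fact]
  link(g,b)  [fact]

round 1: derive cover(b,j) via R1 from link(b,j)
round 1: derive cover(d,d) via R1 from link(d,d)
round 1: derive cover(d,f) via R1 from link(d,f)
round 1: derive cover(d,g) via R1 from link(d,g)
round 1: derive cover(f,d) via R1 from link(f,d)
round 1: derive cover(g,b) via R1 from link(g,b)
round 2: derive cover(d,b) via R2 from cover(d,g), link(g,b)
round 2: derive cover(f,f) via R2 from cover(f,d), link(d,f)
round 2: derive cover(f,g) via R2 from cover(f,d), link(d,g)
round 2: derive cover(g,j) via R2 from cover(g,b), link(b,j)
round 3: derive cover(d,j) via R2 from cover(d,b), link(b,j)
round 3: derive cover(f,b) via R2 from cover(f,g), link(g,b)
round 4: derive cover(f,j) via R2 from cover(f,b), link(b,j)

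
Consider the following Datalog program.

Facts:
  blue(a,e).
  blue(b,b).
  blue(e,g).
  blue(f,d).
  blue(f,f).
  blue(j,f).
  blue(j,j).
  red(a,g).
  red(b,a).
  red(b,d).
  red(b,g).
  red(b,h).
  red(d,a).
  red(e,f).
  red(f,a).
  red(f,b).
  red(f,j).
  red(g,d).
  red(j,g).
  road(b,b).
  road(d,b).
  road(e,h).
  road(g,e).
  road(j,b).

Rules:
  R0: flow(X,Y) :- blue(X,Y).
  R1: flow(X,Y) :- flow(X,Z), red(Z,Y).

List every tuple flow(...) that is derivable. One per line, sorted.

flow(a,a)
flow(a,b)
flow(a,d)
flow(a,e)
flow(a,f)
flow(a,g)
flow(a,h)
flow(a,j)
flow(b,a)
flow(b,b)
flow(b,d)
flow(b,g)
flow(b,h)
flow(e,a)
flow(e,d)
flow(e,g)
flow(f,a)
flow(f,b)
flow(f,d)
flow(f,f)
flow(f,g)
flow(f,h)
flow(f,j)
flow(j,a)
flow(j,b)
flow(j,d)
flow(j,f)
flow(j,g)
flow(j,h)
flow(j,j)

round 1: derive flow(a,e) via R0 from blue(a,e)
round 1: derive flow(b,b) via R0 from blue(b,b)
round 1: derive flow(e,g) via R0 from blue(e,g)
round 1: derive flow(f,d) via R0 from blue(f,d)
round 1: derive flow(f,f) via R0 from blue(f,f)
round 1: derive flow(j,f) via R0 from blue(j,f)
round 1: derive flow(j,j) via R0 from blue(j,j)
round 2: derive flow(a,f) via R1 from flow(a,e), red(e,f)
round 2: derive flow(b,a) via R1 from flow(b,b), red(b,a)
round 2: derive flow(b,d) via R1 from flow(b,b), red(b,d)
round 2: derive flow(b,g) via R1 from flow(b,b), red(b,g)
round 2: derive flow(b,h) via R1 from flow(b,b), red(b,h)
round 2: derive flow(e,d) via R1 from flow(e,g), red(g,d)
round 2: derive flow(f,a) via R1 from flow(f,d), red(d,a)
round 2: derive flow(f,b) via R1 from flow(f,f), red(f,b)
round 2: derive flow(f,j) via R1 from flow(f,f), red(f,j)
round 2: derive flow(j,a) via R1 from flow(j,f), red(f,a)
round 2: derive flow(j,b) via R1 from flow(j,f), red(f,b)
round 2: derive flow(j,g) via R1 from flow(j,j), red(j,g)
round 3: derive flow(a,a) via R1 from flow(a,f), red(f,a)
round 3: derive flow(a,b) via R1 from flow(a,f), red(f,b)
round 3: derive flow(a,j) via R1 from flow(a,f), red(f,j)
round 3: derive flow(e,a) via R1 from flow(e,d), red(d,a)
round 3: derive flow(f,g) via R1 from flow(f,a), red(a,g)
round 3: derive flow(f,h) via R1 from flow(f,b), red(b,h)
round 3: derive flow(j,d) via R1 from flow(j,b), red(b,d)
round 3: derive flow(j,h) via R1 from flow(j,b), red(b,h)
round 4: derive flow(a,d) via R1 from flow(a,b), red(b,d)
round 4: derive flow(a,g) via R1 from flow(a,a), red(a,g)
round 4: derive flow(a,h) via R1 from flow(a,b), red(b,h)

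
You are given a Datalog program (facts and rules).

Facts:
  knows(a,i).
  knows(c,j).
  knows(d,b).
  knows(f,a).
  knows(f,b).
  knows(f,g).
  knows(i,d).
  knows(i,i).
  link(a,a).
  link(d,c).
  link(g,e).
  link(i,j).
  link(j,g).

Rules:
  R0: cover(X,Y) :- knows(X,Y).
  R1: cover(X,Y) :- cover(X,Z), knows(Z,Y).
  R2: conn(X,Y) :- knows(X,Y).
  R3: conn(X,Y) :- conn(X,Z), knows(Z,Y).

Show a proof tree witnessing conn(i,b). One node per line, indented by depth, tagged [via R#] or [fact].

round 1: derive conn(a,i) via R2 from knows(a,i)
round 1: derive conn(c,j) via R2 from knows(c,j)
round 1: derive conn(d,b) via R2 from knows(d,b)
round 1: derive conn(f,a) via R2 from knows(f,a)
round 1: derive conn(f,b) via R2 from knows(f,b)
round 1: derive conn(f,g) via R2 from knows(f,g)
round 1: derive conn(i,d) via R2 from knows(i,d)
round 1: derive conn(i,i) via R2 from knows(i,i)
round 2: derive conn(a,d) via R3 from conn(a,i), knows(i,d)
round 2: derive conn(f,i) via R3 from conn(f,a), knows(a,i)
round 2: derive conn(i,b) via R3 from conn(i,d), knows(d,b)
round 3: derive conn(a,b) via R3 from conn(a,d), knows(d,b)
round 3: derive conn(f,d) via R3 from conn(f,i), knows(i,d)

conn(i,b)  [via R3]
  conn(i,d)  [via R2]
    knows(i,d)  [fact]
  knows(d,b)  [fact]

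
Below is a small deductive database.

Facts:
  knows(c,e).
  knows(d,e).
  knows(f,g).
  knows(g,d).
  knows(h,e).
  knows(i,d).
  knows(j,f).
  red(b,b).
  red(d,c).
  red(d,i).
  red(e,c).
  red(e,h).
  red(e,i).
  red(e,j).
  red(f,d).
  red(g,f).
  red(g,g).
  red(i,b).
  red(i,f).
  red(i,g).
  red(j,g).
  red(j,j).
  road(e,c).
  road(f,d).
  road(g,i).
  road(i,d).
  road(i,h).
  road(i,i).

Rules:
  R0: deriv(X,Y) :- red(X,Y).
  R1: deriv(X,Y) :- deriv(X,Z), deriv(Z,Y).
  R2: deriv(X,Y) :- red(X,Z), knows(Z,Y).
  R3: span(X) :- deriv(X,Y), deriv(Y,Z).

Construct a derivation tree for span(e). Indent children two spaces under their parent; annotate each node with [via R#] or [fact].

round 1: derive deriv(b,b) via R0 from red(b,b)
round 1: derive deriv(d,c) via R0 from red(d,c)
round 1: derive deriv(d,i) via R0 from red(d,i)
round 1: derive deriv(e,c) via R0 from red(e,c)
round 1: derive deriv(e,h) via R0 from red(e,h)
round 1: derive deriv(e,i) via R0 from red(e,i)
round 1: derive deriv(e,j) via R0 from red(e,j)
round 1: derive deriv(f,d) via R0 from red(f,d)
round 1: derive deriv(g,f) via R0 from red(g,f)
round 1: derive deriv(g,g) via R0 from red(g,g)
round 1: derive deriv(i,b) via R0 from red(i,b)
round 1: derive deriv(i,f) via R0 from red(i,f)
round 1: derive deriv(i,g) via R0 from red(i,g)
round 1: derive deriv(j,g) via R0 from red(j,g)
round 1: derive deriv(j,j) via R0 from red(j,j)
round 1: derive deriv(d,d) via R2 from red(d,i), knows(i,d)
round 1: derive deriv(d,e) via R2 from red(d,c), knows(c,e)
round 1: derive deriv(e,d) via R2 from red(e,i), knows(i,d)
round 1: derive deriv(e,e) via R2 from red(e,c), knows(c,e)
round 1: derive deriv(e,f) via R2 from red(e,j), knows(j,f)
round 1: derive deriv(f,e) via R2 from red(f,d), knows(d,e)
round 1: derive deriv(g,d) via R2 from red(g,g), knows(g,d)
round 1: derive deriv(i,d) via R2 from red(i,g), knows(g,d)
round 1: derive deriv(j,d) via R2 from red(j,g), knows(g,d)
round 1: derive deriv(j,f) via R2 from red(j,j), knows(j,f)
round 2: derive deriv(d,b) via R1 from deriv(d,i), deriv(i,b)
round 2: derive deriv(d,f) via R1 from deriv(d,e), deriv(e,f)
round 2: derive deriv(d,g) via R1 from deriv(d,i), deriv(i,g)
round 2: derive deriv(d,h) via R1 from deriv(d,e), deriv(e,h)
round 2: derive deriv(d,j) via R1 from deriv(d,e), deriv(e,j)
round 2: derive deriv(e,b) via R1 from deriv(e,i), deriv(i,b)
round 2: derive deriv(e,g) via R1 from deriv(e,i), deriv(i,g)
round 2: derive deriv(f,c) via R1 from deriv(f,d), deriv(d,c)
round 2: derive deriv(f,f) via R1 from deriv(f,e), deriv(e,f)
round 2: derive deriv(f,h) via R1 from deriv(f,e), deriv(e,h)
round 2: derive deriv(f,i) via R1 from deriv(f,d), deriv(d,i)
round 2: derive deriv(f,j) via R1 from deriv(f,e), deriv(e,j)
round 2: derive deriv(g,c) via R1 from deriv(g,d), deriv(d,c)
round 2: derive deriv(g,e) via R1 from deriv(g,d), deriv(d,e)
round 2: derive deriv(g,i) via R1 from deriv(g,d), deriv(d,i)
round 2: derive deriv(i,c) via R1 from deriv(i,d), deriv(d,c)
round 2: derive deriv(i,e) via R1 from deriv(i,d), deriv(d,e)
round 2: derive deriv(i,i) via R1 from deriv(i,d), deriv(d,i)
round 2: derive deriv(j,c) via R1 from deriv(j,d), deriv(d,c)
round 2: derive deriv(j,e) via R1 from deriv(j,d), deriv(d,e)
round 2: derive deriv(j,i) via R1 from deriv(j,d), deriv(d,i)
round 2: derive span(b) via R3 from deriv(b,b), deriv(b,b)
round 2: derive span(d) via R3 from deriv(d,d), deriv(d,c)
round 2: derive span(e) via R3 from deriv(e,d), deriv(d,c)
round 2: derive span(f) via R3 from deriv(f,d), deriv(d,c)
round 2: derive span(g) via R3 from deriv(g,d), deriv(d,c)
round 2: derive span(i) via R3 from deriv(i,b), deriv(b,b)
round 2: derive span(j) via R3 from deriv(j,d), deriv(d,c)
round 3: derive deriv(f,b) via R1 from deriv(f,d), deriv(d,b)
round 3: derive deriv(f,g) via R1 from deriv(f,d), deriv(d,g)
round 3: derive deriv(g,b) via R1 from deriv(g,d), deriv(d,b)
round 3: derive deriv(g,h) via R1 from deriv(g,d), deriv(d,h)
round 3: derive deriv(g,j) via R1 from deriv(g,d), deriv(d,j)
round 3: derive deriv(i,h) via R1 from deriv(i,d), deriv(d,h)
round 3: derive deriv(i,j) via R1 from deriv(i,d), deriv(d,j)
round 3: derive deriv(j,b) via R1 from deriv(j,d), deriv(d,b)
round 3: derive deriv(j,h) via R1 from deriv(j,d), deriv(d,h)

span(e)  [via R3]
  deriv(e,d)  [via R2]
    red(e,i)  [fact]
    knows(i,d)  [fact]
  deriv(d,c)  [via R0]
    red(d,c)  [fact]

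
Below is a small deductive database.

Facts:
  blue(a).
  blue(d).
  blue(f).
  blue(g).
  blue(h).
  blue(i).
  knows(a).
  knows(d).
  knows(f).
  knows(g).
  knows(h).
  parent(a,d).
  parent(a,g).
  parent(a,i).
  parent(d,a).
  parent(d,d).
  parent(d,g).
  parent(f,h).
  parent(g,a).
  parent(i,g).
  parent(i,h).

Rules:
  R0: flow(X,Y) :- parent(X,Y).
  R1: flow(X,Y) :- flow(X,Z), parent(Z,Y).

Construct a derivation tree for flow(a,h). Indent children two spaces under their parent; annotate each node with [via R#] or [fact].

round 1: derive flow(a,d) via R0 from parent(a,d)
round 1: derive flow(a,g) via R0 from parent(a,g)
round 1: derive flow(a,i) via R0 from parent(a,i)
round 1: derive flow(d,a) via R0 from parent(d,a)
round 1: derive flow(d,d) via R0 from parent(d,d)
round 1: derive flow(d,g) via R0 from parent(d,g)
round 1: derive flow(f,h) via R0 from parent(f,h)
round 1: derive flow(g,a) via R0 from parent(g,a)
round 1: derive flow(i,g) via R0 from parent(i,g)
round 1: derive flow(i,h) via R0 from parent(i,h)
round 2: derive flow(a,a) via R1 from flow(a,d), parent(d,a)
round 2: derive flow(a,h) via R1 from flow(a,i), parent(i,h)
round 2: derive flow(d,i) via R1 from flow(d,a), parent(a,i)
round 2: derive flow(g,d) via R1 from flow(g,a), parent(a,d)
round 2: derive flow(g,g) via R1 from flow(g,a), parent(a,g)
round 2: derive flow(g,i) via R1 from flow(g,a), parent(a,i)
round 2: derive flow(i,a) via R1 from flow(i,g), parent(g,a)
round 3: derive flow(d,h) via R1 from flow(d,i), parent(i,h)
round 3: derive flow(g,h) via R1 from flow(g,i), parent(i,h)
round 3: derive flow(i,d) via R1 from flow(i,a), parent(a,d)
round 3: derive flow(i,i) via R1 from flow(i,a), parent(a,i)

flow(a,h)  [via R1]
  flow(a,i)  [via R0]
    parent(a,i)  [fact]
  parent(i,h)  [fact]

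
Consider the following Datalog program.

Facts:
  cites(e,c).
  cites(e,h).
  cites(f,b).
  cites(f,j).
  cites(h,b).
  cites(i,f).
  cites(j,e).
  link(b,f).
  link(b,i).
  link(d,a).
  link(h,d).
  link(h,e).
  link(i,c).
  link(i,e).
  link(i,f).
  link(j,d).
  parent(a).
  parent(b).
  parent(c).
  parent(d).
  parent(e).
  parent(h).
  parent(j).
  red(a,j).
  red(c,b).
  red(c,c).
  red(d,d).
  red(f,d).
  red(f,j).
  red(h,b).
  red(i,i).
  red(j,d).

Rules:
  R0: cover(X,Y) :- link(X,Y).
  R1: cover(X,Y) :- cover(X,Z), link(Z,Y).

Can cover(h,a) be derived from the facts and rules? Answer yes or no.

yes

round 1: derive cover(b,f) via R0 from link(b,f)
round 1: derive cover(b,i) via R0 from link(b,i)
round 1: derive cover(d,a) via R0 from link(d,a)
round 1: derive cover(h,d) via R0 from link(h,d)
round 1: derive cover(h,e) via R0 from link(h,e)
round 1: derive cover(i,c) via R0 from link(i,c)
round 1: derive cover(i,e) via R0 from link(i,e)
round 1: derive cover(i,f) via R0 from link(i,f)
round 1: derive cover(j,d) via R0 from link(j,d)
round 2: derive cover(b,c) via R1 from cover(b,i), link(i,c)
round 2: derive cover(b,e) via R1 from cover(b,i), link(i,e)
round 2: derive cover(h,a) via R1 from cover(h,d), link(d,a)
round 2: derive cover(j,a) via R1 from cover(j,d), link(d,a)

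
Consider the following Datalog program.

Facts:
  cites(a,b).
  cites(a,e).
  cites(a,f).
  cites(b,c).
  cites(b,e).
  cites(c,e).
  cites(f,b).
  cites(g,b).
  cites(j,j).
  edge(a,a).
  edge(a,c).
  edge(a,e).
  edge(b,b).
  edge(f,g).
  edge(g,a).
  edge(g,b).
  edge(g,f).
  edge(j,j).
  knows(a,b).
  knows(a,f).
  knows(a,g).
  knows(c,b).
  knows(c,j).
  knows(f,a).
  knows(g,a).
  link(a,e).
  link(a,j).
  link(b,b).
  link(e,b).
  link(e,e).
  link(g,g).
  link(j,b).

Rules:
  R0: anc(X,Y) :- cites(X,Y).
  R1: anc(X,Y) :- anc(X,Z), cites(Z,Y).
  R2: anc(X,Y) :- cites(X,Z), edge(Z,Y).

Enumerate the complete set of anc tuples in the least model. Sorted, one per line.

anc(a,b)
anc(a,c)
anc(a,e)
anc(a,f)
anc(a,g)
anc(b,c)
anc(b,e)
anc(c,e)
anc(f,b)
anc(f,c)
anc(f,e)
anc(g,b)
anc(g,c)
anc(g,e)
anc(j,j)

round 1: derive anc(a,b) via R0 from cites(a,b)
round 1: derive anc(a,e) via R0 from cites(a,e)
round 1: derive anc(a,f) via R0 from cites(a,f)
round 1: derive anc(b,c) via R0 from cites(b,c)
round 1: derive anc(b,e) via R0 from cites(b,e)
round 1: derive anc(c,e) via R0 from cites(c,e)
round 1: derive anc(f,b) via R0 from cites(f,b)
round 1: derive anc(g,b) via R0 from cites(g,b)
round 1: derive anc(j,j) via R0 from cites(j,j)
round 1: derive anc(a,g) via R2 from cites(a,f), edge(f,g)
round 2: derive anc(a,c) via R1 from anc(a,b), cites(b,c)
round 2: derive anc(f,c) via R1 from anc(f,b), cites(b,c)
round 2: derive anc(f,e) via R1 from anc(f,b), cites(b,e)
round 2: derive anc(g,c) via R1 from anc(g,b), cites(b,c)
round 2: derive anc(g,e) via R1 from anc(g,b), cites(b,e)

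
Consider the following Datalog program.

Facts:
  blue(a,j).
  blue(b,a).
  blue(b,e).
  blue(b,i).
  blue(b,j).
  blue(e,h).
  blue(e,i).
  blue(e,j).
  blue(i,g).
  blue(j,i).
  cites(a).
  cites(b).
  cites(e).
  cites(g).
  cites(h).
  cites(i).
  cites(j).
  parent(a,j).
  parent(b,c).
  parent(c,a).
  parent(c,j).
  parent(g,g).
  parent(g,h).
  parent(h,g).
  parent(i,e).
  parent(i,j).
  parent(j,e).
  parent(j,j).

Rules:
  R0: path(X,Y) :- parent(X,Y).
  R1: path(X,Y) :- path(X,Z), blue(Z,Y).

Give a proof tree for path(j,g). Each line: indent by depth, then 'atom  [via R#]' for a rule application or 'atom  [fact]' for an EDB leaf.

path(j,g)  [via R1]
  path(j,i)  [via R1]
    path(j,e)  [via R0]
      parent(j,e)  [fact]
    blue(e,i)  [fact]
  blue(i,g)  [fact]

round 1: derive path(a,j) via R0 from parent(a,j)
round 1: derive path(b,c) via R0 from parent(b,c)
round 1: derive path(c,a) via R0 from parent(c,a)
round 1: derive path(c,j) via R0 from parent(c,j)
round 1: derive path(g,g) via R0 from parent(g,g)
round 1: derive path(g,h) via R0 from parent(g,h)
round 1: derive path(h,g) via R0 from parent(h,g)
round 1: derive path(i,e) via R0 from parent(i,e)
round 1: derive path(i,j) via R0 from parent(i,j)
round 1: derive path(j,e) via R0 from parent(j,e)
round 1: derive path(j,j) via R0 from parent(j,j)
round 2: derive path(a,i) via R1 from path(a,j), blue(j,i)
round 2: derive path(c,i) via R1 from path(c,j), blue(j,i)
round 2: derive path(i,h) via R1 from path(i,e), blue(e,h)
round 2: derive path(i,i) via R1 from path(i,e), blue(e,i)
round 2: derive path(j,h) via R1 from path(j,e), blue(e,h)
round 2: derive path(j,i) via R1 from path(j,e), blue(e,i)
round 3: derive path(a,g) via R1 from path(a,i), blue(i,g)
round 3: derive path(c,g) via R1 from path(c,i), blue(i,g)
round 3: derive path(i,g) via R1 from path(i,i), blue(i,g)
round 3: derive path(j,g) via R1 from path(j,i), blue(i,g)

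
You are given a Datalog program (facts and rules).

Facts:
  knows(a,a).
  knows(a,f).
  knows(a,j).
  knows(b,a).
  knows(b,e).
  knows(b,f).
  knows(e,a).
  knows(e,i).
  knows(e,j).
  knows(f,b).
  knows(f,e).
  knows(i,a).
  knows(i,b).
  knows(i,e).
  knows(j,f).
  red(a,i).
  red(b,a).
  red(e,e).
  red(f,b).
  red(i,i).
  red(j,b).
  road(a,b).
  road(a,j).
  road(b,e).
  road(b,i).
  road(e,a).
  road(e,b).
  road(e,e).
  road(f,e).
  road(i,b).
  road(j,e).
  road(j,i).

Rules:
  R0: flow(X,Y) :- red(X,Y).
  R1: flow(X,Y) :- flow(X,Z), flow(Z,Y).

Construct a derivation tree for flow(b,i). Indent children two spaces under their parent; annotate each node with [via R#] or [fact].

round 1: derive flow(a,i) via R0 from red(a,i)
round 1: derive flow(b,a) via R0 from red(b,a)
round 1: derive flow(e,e) via R0 from red(e,e)
round 1: derive flow(f,b) via R0 from red(f,b)
round 1: derive flow(i,i) via R0 from red(i,i)
round 1: derive flow(j,b) via R0 from red(j,b)
round 2: derive flow(b,i) via R1 from flow(b,a), flow(a,i)
round 2: derive flow(f,a) via R1 from flow(f,b), flow(b,a)
round 2: derive flow(j,a) via R1 from flow(j,b), flow(b,a)
round 3: derive flow(f,i) via R1 from flow(f,a), flow(a,i)
round 3: derive flow(j,i) via R1 from flow(j,a), flow(a,i)

flow(b,i)  [via R1]
  flow(b,a)  [via R0]
    red(b,a)  [fact]
  flow(a,i)  [via R0]
    red(a,i)  [fact]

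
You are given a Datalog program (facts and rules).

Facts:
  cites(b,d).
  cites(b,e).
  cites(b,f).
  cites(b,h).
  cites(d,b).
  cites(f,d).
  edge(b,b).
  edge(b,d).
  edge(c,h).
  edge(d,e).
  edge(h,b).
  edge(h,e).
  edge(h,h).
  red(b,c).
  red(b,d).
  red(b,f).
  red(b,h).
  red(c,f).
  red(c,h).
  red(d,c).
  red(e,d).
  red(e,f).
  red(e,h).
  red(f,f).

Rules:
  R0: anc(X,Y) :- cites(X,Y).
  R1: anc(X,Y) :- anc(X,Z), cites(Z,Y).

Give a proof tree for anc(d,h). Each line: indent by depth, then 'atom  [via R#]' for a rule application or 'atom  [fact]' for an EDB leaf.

anc(d,h)  [via R1]
  anc(d,b)  [via R0]
    cites(d,b)  [fact]
  cites(b,h)  [fact]

round 1: derive anc(b,d) via R0 from cites(b,d)
round 1: derive anc(b,e) via R0 from cites(b,e)
round 1: derive anc(b,f) via R0 from cites(b,f)
round 1: derive anc(b,h) via R0 from cites(b,h)
round 1: derive anc(d,b) via R0 from cites(d,b)
round 1: derive anc(f,d) via R0 from cites(f,d)
round 2: derive anc(b,b) via R1 from anc(b,d), cites(d,b)
round 2: derive anc(d,d) via R1 from anc(d,b), cites(b,d)
round 2: derive anc(d,e) via R1 from anc(d,b), cites(b,e)
round 2: derive anc(d,f) via R1 from anc(d,b), cites(b,f)
round 2: derive anc(d,h) via R1 from anc(d,b), cites(b,h)
round 2: derive anc(f,b) via R1 from anc(f,d), cites(d,b)
round 3: derive anc(f,e) via R1 from anc(f,b), cites(b,e)
round 3: derive anc(f,f) via R1 from anc(f,b), cites(b,f)
round 3: derive anc(f,h) via R1 from anc(f,b), cites(b,h)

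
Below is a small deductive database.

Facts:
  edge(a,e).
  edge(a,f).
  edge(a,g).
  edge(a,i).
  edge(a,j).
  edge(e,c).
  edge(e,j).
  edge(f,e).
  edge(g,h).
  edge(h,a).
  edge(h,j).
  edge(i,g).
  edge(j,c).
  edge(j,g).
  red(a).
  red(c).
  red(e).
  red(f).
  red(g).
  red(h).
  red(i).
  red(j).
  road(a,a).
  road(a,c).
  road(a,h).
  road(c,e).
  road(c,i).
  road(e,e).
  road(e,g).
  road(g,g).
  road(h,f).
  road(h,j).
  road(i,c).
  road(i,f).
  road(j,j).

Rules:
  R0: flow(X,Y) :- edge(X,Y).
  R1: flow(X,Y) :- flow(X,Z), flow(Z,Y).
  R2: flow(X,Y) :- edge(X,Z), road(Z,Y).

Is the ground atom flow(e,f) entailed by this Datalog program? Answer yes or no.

round 1: derive flow(a,e) via R0 from edge(a,e)
round 1: derive flow(a,f) via R0 from edge(a,f)
round 1: derive flow(a,g) via R0 from edge(a,g)
round 1: derive flow(a,i) via R0 from edge(a,i)
round 1: derive flow(a,j) via R0 from edge(a,j)
round 1: derive flow(e,c) via R0 from edge(e,c)
round 1: derive flow(e,j) via R0 from edge(e,j)
round 1: derive flow(f,e) via R0 from edge(f,e)
round 1: derive flow(g,h) via R0 from edge(g,h)
round 1: derive flow(h,a) via R0 from edge(h,a)
round 1: derive flow(h,j) via R0 from edge(h,j)
round 1: derive flow(i,g) via R0 from edge(i,g)
round 1: derive flow(j,c) via R0 from edge(j,c)
round 1: derive flow(j,g) via R0 from edge(j,g)
round 1: derive flow(a,c) via R2 from edge(a,i), road(i,c)
round 1: derive flow(e,e) via R2 from edge(e,c), road(c,e)
round 1: derive flow(e,i) via R2 from edge(e,c), road(c,i)
round 1: derive flow(f,g) via R2 from edge(f,e), road(e,g)
round 1: derive flow(g,f) via R2 from edge(g,h), road(h,f)
round 1: derive flow(g,j) via R2 from edge(g,h), road(h,j)
round 1: derive flow(h,c) via R2 from edge(h,a), road(a,c)
round 1: derive flow(h,h) via R2 from edge(h,a), road(a,h)
round 1: derive flow(j,e) via R2 from edge(j,c), road(c,e)
round 1: derive flow(j,i) via R2 from edge(j,c), road(c,i)
round 2: derive flow(a,h) via R1 from flow(a,g), flow(g,h)
round 2: derive flow(e,g) via R1 from flow(e,i), flow(i,g)
round 2: derive flow(f,c) via R1 from flow(f,e), flow(e,c)
round 2: derive flow(f,f) via R1 from flow(f,g), flow(g,f)
round 2: derive flow(f,h) via R1 from flow(f,g), flow(g,h)
round 2: derive flow(f,i) via R1 from flow(f,e), flow(e,i)
round 2: derive flow(f,j) via R1 from flow(f,e), flow(e,j)
round 2: derive flow(g,a) via R1 from flow(g,h), flow(h,a)
round 2: derive flow(g,c) via R1 from flow(g,h), flow(h,c)
round 2: derive flow(g,e) via R1 from flow(g,f), flow(f,e)
round 2: derive flow(g,g) via R1 from flow(g,f), flow(f,g)
round 2: derive flow(g,i) via R1 from flow(g,j), flow(j,i)
round 2: derive flow(h,e) via R1 from flow(h,a), flow(a,e)
round 2: derive flow(h,f) via R1 from flow(h,a), flow(a,f)
round 2: derive flow(h,g) via R1 from flow(h,a), flow(a,g)
round 2: derive flow(h,i) via R1 from flow(h,a), flow(a,i)
round 2: derive flow(i,f) via R1 from flow(i,g), flow(g,f)
round 2: derive flow(i,h) via R1 from flow(i,g), flow(g,h)
round 2: derive flow(i,j) via R1 from flow(i,g), flow(g,j)
round 2: derive flow(j,f) via R1 from flow(j,g), flow(g,f)
round 2: derive flow(j,h) via R1 from flow(j,g), flow(g,h)
round 2: derive flow(j,j) via R1 from flow(j,e), flow(e,j)
round 3: derive flow(a,a) via R1 from flow(a,g), flow(g,a)
round 3: derive flow(e,a) via R1 from flow(e,g), flow(g,a)
round 3: derive flow(e,f) via R1 from flow(e,g), flow(g,f)
round 3: derive flow(e,h) via R1 from flow(e,g), flow(g,h)
round 3: derive flow(f,a) via R1 from flow(f,g), flow(g,a)
round 3: derive flow(i,a) via R1 from flow(i,g), flow(g,a)
round 3: derive flow(i,c) via R1 from flow(i,f), flow(f,c)
round 3: derive flow(i,e) via R1 from flow(i,f), flow(f,e)
round 3: derive flow(i,i) via R1 from flow(i,f), flow(f,i)
round 3: derive flow(j,a) via R1 from flow(j,g), flow(g,a)

yes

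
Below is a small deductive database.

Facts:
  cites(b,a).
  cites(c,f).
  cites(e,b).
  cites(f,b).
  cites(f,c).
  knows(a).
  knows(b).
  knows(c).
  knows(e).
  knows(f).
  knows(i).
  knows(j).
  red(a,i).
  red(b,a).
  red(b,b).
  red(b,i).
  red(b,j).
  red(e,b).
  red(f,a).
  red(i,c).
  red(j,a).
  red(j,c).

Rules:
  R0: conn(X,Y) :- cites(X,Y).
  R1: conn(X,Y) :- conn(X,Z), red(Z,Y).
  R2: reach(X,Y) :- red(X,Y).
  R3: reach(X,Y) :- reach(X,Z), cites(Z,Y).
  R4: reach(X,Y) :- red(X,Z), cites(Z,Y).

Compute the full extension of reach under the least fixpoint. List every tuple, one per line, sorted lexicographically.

reach(a,i)
reach(b,a)
reach(b,b)
reach(b,i)
reach(b,j)
reach(e,a)
reach(e,b)
reach(f,a)
reach(i,a)
reach(i,b)
reach(i,c)
reach(i,f)
reach(j,a)
reach(j,b)
reach(j,c)
reach(j,f)

round 1: derive reach(a,i) via R2 from red(a,i)
round 1: derive reach(b,a) via R2 from red(b,a)
round 1: derive reach(b,b) via R2 from red(b,b)
round 1: derive reach(b,i) via R2 from red(b,i)
round 1: derive reach(b,j) via R2 from red(b,j)
round 1: derive reach(e,b) via R2 from red(e,b)
round 1: derive reach(f,a) via R2 from red(f,a)
round 1: derive reach(i,c) via R2 from red(i,c)
round 1: derive reach(j,a) via R2 from red(j,a)
round 1: derive reach(j,c) via R2 from red(j,c)
round 1: derive reach(e,a) via R4 from red(e,b), cites(b,a)
round 1: derive reach(i,f) via R4 from red(i,c), cites(c,f)
round 1: derive reach(j,f) via R4 from red(j,c), cites(c,f)
round 2: derive reach(i,b) via R3 from reach(i,f), cites(f,b)
round 2: derive reach(j,b) via R3 from reach(j,f), cites(f,b)
round 3: derive reach(i,a) via R3 from reach(i,b), cites(b,a)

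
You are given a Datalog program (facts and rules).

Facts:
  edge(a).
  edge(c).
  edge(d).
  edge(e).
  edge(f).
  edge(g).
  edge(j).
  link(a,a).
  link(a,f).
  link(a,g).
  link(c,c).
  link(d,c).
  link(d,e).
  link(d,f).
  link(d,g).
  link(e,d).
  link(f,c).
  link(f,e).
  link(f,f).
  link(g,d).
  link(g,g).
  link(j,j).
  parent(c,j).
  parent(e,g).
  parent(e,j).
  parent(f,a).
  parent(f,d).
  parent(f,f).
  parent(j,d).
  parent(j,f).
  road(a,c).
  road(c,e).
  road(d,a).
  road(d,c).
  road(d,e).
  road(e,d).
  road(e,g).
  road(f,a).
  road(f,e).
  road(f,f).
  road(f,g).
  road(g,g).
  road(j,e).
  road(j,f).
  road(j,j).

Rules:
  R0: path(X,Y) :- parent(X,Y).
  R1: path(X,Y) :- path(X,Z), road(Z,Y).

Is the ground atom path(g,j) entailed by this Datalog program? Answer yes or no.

round 1: derive path(c,j) via R0 from parent(c,j)
round 1: derive path(e,g) via R0 from parent(e,g)
round 1: derive path(e,j) via R0 from parent(e,j)
round 1: derive path(f,a) via R0 from parent(f,a)
round 1: derive path(f,d) via R0 from parent(f,d)
round 1: derive path(f,f) via R0 from parent(f,f)
round 1: derive path(j,d) via R0 from parent(j,d)
round 1: derive path(j,f) via R0 from parent(j,f)
round 2: derive path(c,e) via R1 from path(c,j), road(j,e)
round 2: derive path(c,f) via R1 from path(c,j), road(j,f)
round 2: derive path(e,e) via R1 from path(e,j), road(j,e)
round 2: derive path(e,f) via R1 from path(e,j), road(j,f)
round 2: derive path(f,c) via R1 from path(f,a), road(a,c)
round 2: derive path(f,e) via R1 from path(f,d), road(d,e)
round 2: derive path(f,g) via R1 from path(f,f), road(f,g)
round 2: derive path(j,a) via R1 from path(j,d), road(d,a)
round 2: derive path(j,c) via R1 from path(j,d), road(d,c)
round 2: derive path(j,e) via R1 from path(j,d), road(d,e)
round 2: derive path(j,g) via R1 from path(j,f), road(f,g)
round 3: derive path(c,a) via R1 from path(c,f), road(f,a)
round 3: derive path(c,d) via R1 from path(c,e), road(e,d)
round 3: derive path(c,g) via R1 from path(c,e), road(e,g)
round 3: derive path(e,a) via R1 from path(e,f), road(f,a)
round 3: derive path(e,d) via R1 from path(e,e), road(e,d)
round 4: derive path(c,c) via R1 from path(c,a), road(a,c)
round 4: derive path(e,c) via R1 from path(e,a), road(a,c)

no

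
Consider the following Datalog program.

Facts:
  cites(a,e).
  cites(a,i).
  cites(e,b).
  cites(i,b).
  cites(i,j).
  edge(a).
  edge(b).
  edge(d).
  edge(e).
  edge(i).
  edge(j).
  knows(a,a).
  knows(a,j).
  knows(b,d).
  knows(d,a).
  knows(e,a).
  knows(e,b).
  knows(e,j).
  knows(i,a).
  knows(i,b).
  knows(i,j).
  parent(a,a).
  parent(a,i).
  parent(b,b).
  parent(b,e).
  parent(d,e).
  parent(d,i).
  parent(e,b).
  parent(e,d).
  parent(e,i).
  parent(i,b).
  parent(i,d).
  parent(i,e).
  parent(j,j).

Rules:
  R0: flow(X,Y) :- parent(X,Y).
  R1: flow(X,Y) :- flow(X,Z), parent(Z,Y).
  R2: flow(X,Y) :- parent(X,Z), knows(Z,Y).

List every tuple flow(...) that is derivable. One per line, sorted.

round 1: derive flow(a,a) via R0 from parent(a,a)
round 1: derive flow(a,i) via R0 from parent(a,i)
round 1: derive flow(b,b) via R0 from parent(b,b)
round 1: derive flow(b,e) via R0 from parent(b,e)
round 1: derive flow(d,e) via R0 from parent(d,e)
round 1: derive flow(d,i) via R0 from parent(d,i)
round 1: derive flow(e,b) via R0 from parent(e,b)
round 1: derive flow(e,d) via R0 from parent(e,d)
round 1: derive flow(e,i) via R0 from parent(e,i)
round 1: derive flow(i,b) via R0 from parent(i,b)
round 1: derive flow(i,d) via R0 from parent(i,d)
round 1: derive flow(i,e) via R0 from parent(i,e)
round 1: derive flow(j,j) via R0 from parent(j,j)
round 1: derive flow(a,b) via R2 from parent(a,i), knows(i,b)
round 1: derive flow(a,j) via R2 from parent(a,a), knows(a,j)
round 1: derive flow(b,a) via R2 from parent(b,e), knows(e,a)
round 1: derive flow(b,d) via R2 from parent(b,b), knows(b,d)
round 1: derive flow(b,j) via R2 from parent(b,e), knows(e,j)
round 1: derive flow(d,a) via R2 from parent(d,e), knows(e,a)
round 1: derive flow(d,b) via R2 from parent(d,e), knows(e,b)
round 1: derive flow(d,j) via R2 from parent(d,e), knows(e,j)
round 1: derive flow(e,a) via R2 from parent(e,d), knows(d,a)
round 1: derive flow(e,j) via R2 from parent(e,i), knows(i,j)
round 1: derive flow(i,a) via R2 from parent(i,d), knows(d,a)
round 1: derive flow(i,j) via R2 from parent(i,e), knows(e,j)
round 2: derive flow(a,d) via R1 from flow(a,i), parent(i,d)
round 2: derive flow(a,e) via R1 from flow(a,b), parent(b,e)
round 2: derive flow(b,i) via R1 from flow(b,a), parent(a,i)
round 2: derive flow(d,d) via R1 from flow(d,e), parent(e,d)
round 2: derive flow(e,e) via R1 from flow(e,b), parent(b,e)
round 2: derive flow(i,i) via R1 from flow(i,a), parent(a,i)

flow(a,a)
flow(a,b)
flow(a,d)
flow(a,e)
flow(a,i)
flow(a,j)
flow(b,a)
flow(b,b)
flow(b,d)
flow(b,e)
flow(b,i)
flow(b,j)
flow(d,a)
flow(d,b)
flow(d,d)
flow(d,e)
flow(d,i)
flow(d,j)
flow(e,a)
flow(e,b)
flow(e,d)
flow(e,e)
flow(e,i)
flow(e,j)
flow(i,a)
flow(i,b)
flow(i,d)
flow(i,e)
flow(i,i)
flow(i,j)
flow(j,j)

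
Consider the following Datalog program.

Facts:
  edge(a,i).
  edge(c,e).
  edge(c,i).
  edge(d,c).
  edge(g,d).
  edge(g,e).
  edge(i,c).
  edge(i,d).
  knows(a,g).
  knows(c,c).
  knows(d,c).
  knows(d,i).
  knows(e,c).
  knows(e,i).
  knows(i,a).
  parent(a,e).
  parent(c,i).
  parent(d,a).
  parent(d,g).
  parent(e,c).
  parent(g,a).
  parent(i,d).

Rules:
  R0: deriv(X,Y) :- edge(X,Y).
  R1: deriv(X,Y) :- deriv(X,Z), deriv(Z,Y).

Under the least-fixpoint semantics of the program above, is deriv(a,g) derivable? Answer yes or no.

no

round 1: derive deriv(a,i) via R0 from edge(a,i)
round 1: derive deriv(c,e) via R0 from edge(c,e)
round 1: derive deriv(c,i) via R0 from edge(c,i)
round 1: derive deriv(d,c) via R0 from edge(d,c)
round 1: derive deriv(g,d) via R0 from edge(g,d)
round 1: derive deriv(g,e) via R0 from edge(g,e)
round 1: derive deriv(i,c) via R0 from edge(i,c)
round 1: derive deriv(i,d) via R0 from edge(i,d)
round 2: derive deriv(a,c) via R1 from deriv(a,i), deriv(i,c)
round 2: derive deriv(a,d) via R1 from deriv(a,i), deriv(i,d)
round 2: derive deriv(c,c) via R1 from deriv(c,i), deriv(i,c)
round 2: derive deriv(c,d) via R1 from deriv(c,i), deriv(i,d)
round 2: derive deriv(d,e) via R1 from deriv(d,c), deriv(c,e)
round 2: derive deriv(d,i) via R1 from deriv(d,c), deriv(c,i)
round 2: derive deriv(g,c) via R1 from deriv(g,d), deriv(d,c)
round 2: derive deriv(i,e) via R1 from deriv(i,c), deriv(c,e)
round 2: derive deriv(i,i) via R1 from deriv(i,c), deriv(c,i)
round 3: derive deriv(a,e) via R1 from deriv(a,c), deriv(c,e)
round 3: derive deriv(d,d) via R1 from deriv(d,c), deriv(c,d)
round 3: derive deriv(g,i) via R1 from deriv(g,c), deriv(c,i)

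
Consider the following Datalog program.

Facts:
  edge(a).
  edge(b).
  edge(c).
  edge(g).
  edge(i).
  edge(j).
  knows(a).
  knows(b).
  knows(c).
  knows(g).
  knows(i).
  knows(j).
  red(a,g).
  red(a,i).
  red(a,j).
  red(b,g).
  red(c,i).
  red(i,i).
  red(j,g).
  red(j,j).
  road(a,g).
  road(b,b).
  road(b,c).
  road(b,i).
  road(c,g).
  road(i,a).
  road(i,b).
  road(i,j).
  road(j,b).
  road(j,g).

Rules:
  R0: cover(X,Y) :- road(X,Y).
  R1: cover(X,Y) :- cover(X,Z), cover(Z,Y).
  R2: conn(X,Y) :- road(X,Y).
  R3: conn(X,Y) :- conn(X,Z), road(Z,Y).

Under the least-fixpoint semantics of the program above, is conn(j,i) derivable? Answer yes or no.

round 1: derive conn(a,g) via R2 from road(a,g)
round 1: derive conn(b,b) via R2 from road(b,b)
round 1: derive conn(b,c) via R2 from road(b,c)
round 1: derive conn(b,i) via R2 from road(b,i)
round 1: derive conn(c,g) via R2 from road(c,g)
round 1: derive conn(i,a) via R2 from road(i,a)
round 1: derive conn(i,b) via R2 from road(i,b)
round 1: derive conn(i,j) via R2 from road(i,j)
round 1: derive conn(j,b) via R2 from road(j,b)
round 1: derive conn(j,g) via R2 from road(j,g)
round 2: derive conn(b,a) via R3 from conn(b,i), road(i,a)
round 2: derive conn(b,g) via R3 from conn(b,c), road(c,g)
round 2: derive conn(b,j) via R3 from conn(b,i), road(i,j)
round 2: derive conn(i,c) via R3 from conn(i,b), road(b,c)
round 2: derive conn(i,g) via R3 from conn(i,a), road(a,g)
round 2: derive conn(i,i) via R3 from conn(i,b), road(b,i)
round 2: derive conn(j,c) via R3 from conn(j,b), road(b,c)
round 2: derive conn(j,i) via R3 from conn(j,b), road(b,i)
round 3: derive conn(j,a) via R3 from conn(j,i), road(i,a)
round 3: derive conn(j,j) via R3 from conn(j,i), road(i,j)

yes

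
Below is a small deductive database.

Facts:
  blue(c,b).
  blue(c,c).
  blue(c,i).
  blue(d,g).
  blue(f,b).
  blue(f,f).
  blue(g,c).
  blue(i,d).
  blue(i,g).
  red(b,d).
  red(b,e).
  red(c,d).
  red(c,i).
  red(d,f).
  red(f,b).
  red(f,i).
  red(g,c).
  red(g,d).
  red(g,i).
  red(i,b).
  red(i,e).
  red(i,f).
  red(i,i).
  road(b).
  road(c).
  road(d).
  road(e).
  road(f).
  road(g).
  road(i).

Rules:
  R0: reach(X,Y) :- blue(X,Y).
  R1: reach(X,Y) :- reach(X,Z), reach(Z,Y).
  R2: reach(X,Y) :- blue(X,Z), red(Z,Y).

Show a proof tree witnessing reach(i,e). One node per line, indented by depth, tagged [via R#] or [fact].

round 1: derive reach(c,b) via R0 from blue(c,b)
round 1: derive reach(c,c) via R0 from blue(c,c)
round 1: derive reach(c,i) via R0 from blue(c,i)
round 1: derive reach(d,g) via R0 from blue(d,g)
round 1: derive reach(f,b) via R0 from blue(f,b)
round 1: derive reach(f,f) via R0 from blue(f,f)
round 1: derive reach(g,c) via R0 from blue(g,c)
round 1: derive reach(i,d) via R0 from blue(i,d)
round 1: derive reach(i,g) via R0 from blue(i,g)
round 1: derive reach(c,d) via R2 from blue(c,b), red(b,d)
round 1: derive reach(c,e) via R2 from blue(c,b), red(b,e)
round 1: derive reach(c,f) via R2 from blue(c,i), red(i,f)
round 1: derive reach(d,c) via R2 from blue(d,g), red(g,c)
round 1: derive reach(d,d) via R2 from blue(d,g), red(g,d)
round 1: derive reach(d,i) via R2 from blue(d,g), red(g,i)
round 1: derive reach(f,d) via R2 from blue(f,b), red(b,d)
round 1: derive reach(f,e) via R2 from blue(f,b), red(b,e)
round 1: derive reach(f,i) via R2 from blue(f,f), red(f,i)
round 1: derive reach(g,d) via R2 from blue(g,c), red(c,d)
round 1: derive reach(g,i) via R2 from blue(g,c), red(c,i)
round 1: derive reach(i,c) via R2 from blue(i,g), red(g,c)
round 1: derive reach(i,f) via R2 from blue(i,d), red(d,f)
round 1: derive reach(i,i) via R2 from blue(i,g), red(g,i)
round 2: derive reach(c,g) via R1 from reach(c,d), reach(d,g)
round 2: derive reach(d,b) via R1 from reach(d,c), reach(c,b)
round 2: derive reach(d,e) via R1 from reach(d,c), reach(c,e)
round 2: derive reach(d,f) via R1 from reach(d,c), reach(c,f)
round 2: derive reach(f,c) via R1 from reach(f,d), reach(d,c)
round 2: derive reach(f,g) via R1 from reach(f,d), reach(d,g)
round 2: derive reach(g,b) via R1 from reach(g,c), reach(c,b)
round 2: derive reach(g,e) via R1 from reach(g,c), reach(c,e)
round 2: derive reach(g,f) via R1 from reach(g,c), reach(c,f)
round 2: derive reach(g,g) via R1 from reach(g,d), reach(d,g)
round 2: derive reach(i,b) via R1 from reach(i,c), reach(c,b)
round 2: derive reach(i,e) via R1 from reach(i,c), reach(c,e)

reach(i,e)  [via R1]
  reach(i,c)  [via R2]
    blue(i,g)  [fact]
    red(g,c)  [fact]
  reach(c,e)  [via R2]
    blue(c,b)  [fact]
    red(b,e)  [fact]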